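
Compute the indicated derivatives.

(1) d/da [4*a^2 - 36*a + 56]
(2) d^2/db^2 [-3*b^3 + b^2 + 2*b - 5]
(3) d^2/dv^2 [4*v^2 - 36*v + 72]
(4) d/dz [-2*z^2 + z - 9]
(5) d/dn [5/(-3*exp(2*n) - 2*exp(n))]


(1) = 8*a - 36
(2) = 2 - 18*b
(3) = 8
(4) = 1 - 4*z
(5) = 10*(3*exp(n) + 1)*exp(-n)/(3*exp(n) + 2)^2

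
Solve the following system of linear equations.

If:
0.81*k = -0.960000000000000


Then:
k = -1.19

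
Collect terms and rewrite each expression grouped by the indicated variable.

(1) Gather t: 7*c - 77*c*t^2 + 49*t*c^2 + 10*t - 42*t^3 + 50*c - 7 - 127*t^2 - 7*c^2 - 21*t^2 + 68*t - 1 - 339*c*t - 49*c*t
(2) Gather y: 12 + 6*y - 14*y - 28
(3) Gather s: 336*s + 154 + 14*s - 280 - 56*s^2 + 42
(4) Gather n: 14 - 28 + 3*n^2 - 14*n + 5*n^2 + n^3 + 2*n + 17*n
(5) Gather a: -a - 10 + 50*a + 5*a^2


(1) = -7*c^2 + 57*c - 42*t^3 + t^2*(-77*c - 148) + t*(49*c^2 - 388*c + 78) - 8
(2) = -8*y - 16
(3) = -56*s^2 + 350*s - 84
(4) = n^3 + 8*n^2 + 5*n - 14
(5) = 5*a^2 + 49*a - 10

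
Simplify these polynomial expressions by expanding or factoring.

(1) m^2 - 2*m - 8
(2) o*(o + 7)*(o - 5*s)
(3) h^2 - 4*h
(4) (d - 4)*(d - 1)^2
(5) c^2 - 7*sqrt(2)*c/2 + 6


(1) = (m - 4)*(m + 2)
(2) = o^3 - 5*o^2*s + 7*o^2 - 35*o*s
(3) = h*(h - 4)
(4) = d^3 - 6*d^2 + 9*d - 4
(5) = (c - 2*sqrt(2))*(c - 3*sqrt(2)/2)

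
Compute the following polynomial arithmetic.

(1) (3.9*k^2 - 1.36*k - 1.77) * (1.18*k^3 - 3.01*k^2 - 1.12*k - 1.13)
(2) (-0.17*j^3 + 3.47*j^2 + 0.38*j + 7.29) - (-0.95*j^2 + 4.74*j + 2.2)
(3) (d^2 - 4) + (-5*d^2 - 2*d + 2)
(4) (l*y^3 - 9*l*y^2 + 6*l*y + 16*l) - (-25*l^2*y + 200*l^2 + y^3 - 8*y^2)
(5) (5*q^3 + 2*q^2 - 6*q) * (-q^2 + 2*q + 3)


(1) = 4.602*k^5 - 13.3438*k^4 - 2.363*k^3 + 2.4439*k^2 + 3.5192*k + 2.0001
(2) = -0.17*j^3 + 4.42*j^2 - 4.36*j + 5.09
(3) = -4*d^2 - 2*d - 2
(4) = 25*l^2*y - 200*l^2 + l*y^3 - 9*l*y^2 + 6*l*y + 16*l - y^3 + 8*y^2
(5) = -5*q^5 + 8*q^4 + 25*q^3 - 6*q^2 - 18*q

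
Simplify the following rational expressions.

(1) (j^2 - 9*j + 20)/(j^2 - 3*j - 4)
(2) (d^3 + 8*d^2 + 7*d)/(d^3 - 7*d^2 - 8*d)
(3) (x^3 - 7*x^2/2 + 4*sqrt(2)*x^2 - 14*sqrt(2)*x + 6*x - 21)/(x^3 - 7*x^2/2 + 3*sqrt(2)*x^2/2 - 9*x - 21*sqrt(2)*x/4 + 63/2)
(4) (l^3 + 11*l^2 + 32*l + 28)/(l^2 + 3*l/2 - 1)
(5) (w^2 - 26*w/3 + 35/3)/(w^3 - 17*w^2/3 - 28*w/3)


(1) = (j - 5)/(j + 1)
(2) = (d + 7)/(d - 8)
(3) = (8*x + 8*sqrt(2))/(8*x - 12*sqrt(2))
(4) = (2*l^2 + 18*l + 28)/(2*l - 1)
(5) = (3*w - 5)/(3*w^2 + 4*w)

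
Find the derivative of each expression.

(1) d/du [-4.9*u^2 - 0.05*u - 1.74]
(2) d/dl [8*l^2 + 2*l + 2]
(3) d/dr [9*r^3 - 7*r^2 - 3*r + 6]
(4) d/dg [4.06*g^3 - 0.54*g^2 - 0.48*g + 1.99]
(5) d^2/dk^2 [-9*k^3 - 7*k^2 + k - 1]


(1) = -9.8*u - 0.05
(2) = 16*l + 2
(3) = 27*r^2 - 14*r - 3
(4) = 12.18*g^2 - 1.08*g - 0.48
(5) = -54*k - 14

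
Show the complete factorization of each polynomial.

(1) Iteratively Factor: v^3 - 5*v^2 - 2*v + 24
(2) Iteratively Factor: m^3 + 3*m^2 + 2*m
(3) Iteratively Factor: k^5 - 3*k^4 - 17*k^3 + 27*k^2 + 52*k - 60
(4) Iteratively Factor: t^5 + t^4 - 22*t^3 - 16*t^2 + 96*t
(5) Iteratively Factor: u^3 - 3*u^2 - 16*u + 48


(1) = (v + 2)*(v^2 - 7*v + 12) = (v - 4)*(v + 2)*(v - 3)
(2) = (m)*(m^2 + 3*m + 2) = m*(m + 2)*(m + 1)
(3) = (k - 1)*(k^4 - 2*k^3 - 19*k^2 + 8*k + 60) = (k - 2)*(k - 1)*(k^3 - 19*k - 30) = (k - 5)*(k - 2)*(k - 1)*(k^2 + 5*k + 6) = (k - 5)*(k - 2)*(k - 1)*(k + 3)*(k + 2)
(4) = (t + 4)*(t^4 - 3*t^3 - 10*t^2 + 24*t) = (t - 2)*(t + 4)*(t^3 - t^2 - 12*t) = (t - 4)*(t - 2)*(t + 4)*(t^2 + 3*t) = t*(t - 4)*(t - 2)*(t + 4)*(t + 3)
(5) = (u - 3)*(u^2 - 16) = (u - 3)*(u + 4)*(u - 4)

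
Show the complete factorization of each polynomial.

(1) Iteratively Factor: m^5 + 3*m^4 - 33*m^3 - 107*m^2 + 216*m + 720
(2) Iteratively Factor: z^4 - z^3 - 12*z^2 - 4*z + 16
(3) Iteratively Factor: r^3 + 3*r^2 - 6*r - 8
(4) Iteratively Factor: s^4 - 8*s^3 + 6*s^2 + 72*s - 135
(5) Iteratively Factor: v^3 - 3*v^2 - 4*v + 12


(1) = (m + 4)*(m^4 - m^3 - 29*m^2 + 9*m + 180) = (m - 5)*(m + 4)*(m^3 + 4*m^2 - 9*m - 36) = (m - 5)*(m + 3)*(m + 4)*(m^2 + m - 12) = (m - 5)*(m - 3)*(m + 3)*(m + 4)*(m + 4)
(2) = (z + 2)*(z^3 - 3*z^2 - 6*z + 8) = (z - 1)*(z + 2)*(z^2 - 2*z - 8) = (z - 4)*(z - 1)*(z + 2)*(z + 2)
(3) = (r - 2)*(r^2 + 5*r + 4) = (r - 2)*(r + 4)*(r + 1)
(4) = (s + 3)*(s^3 - 11*s^2 + 39*s - 45) = (s - 3)*(s + 3)*(s^2 - 8*s + 15) = (s - 3)^2*(s + 3)*(s - 5)
(5) = (v - 3)*(v^2 - 4) = (v - 3)*(v - 2)*(v + 2)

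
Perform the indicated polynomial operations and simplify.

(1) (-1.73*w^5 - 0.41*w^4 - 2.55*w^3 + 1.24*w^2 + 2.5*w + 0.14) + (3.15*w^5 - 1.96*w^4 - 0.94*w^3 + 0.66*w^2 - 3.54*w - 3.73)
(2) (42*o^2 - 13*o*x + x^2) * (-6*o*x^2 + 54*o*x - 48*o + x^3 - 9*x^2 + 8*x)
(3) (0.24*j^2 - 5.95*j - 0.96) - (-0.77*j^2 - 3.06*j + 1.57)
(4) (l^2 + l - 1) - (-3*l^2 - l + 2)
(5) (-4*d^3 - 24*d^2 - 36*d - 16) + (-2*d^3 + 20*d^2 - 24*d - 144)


(1) = 1.42*w^5 - 2.37*w^4 - 3.49*w^3 + 1.9*w^2 - 1.04*w - 3.59
(2) = -252*o^3*x^2 + 2268*o^3*x - 2016*o^3 + 120*o^2*x^3 - 1080*o^2*x^2 + 960*o^2*x - 19*o*x^4 + 171*o*x^3 - 152*o*x^2 + x^5 - 9*x^4 + 8*x^3
(3) = 1.01*j^2 - 2.89*j - 2.53
(4) = 4*l^2 + 2*l - 3
(5) = -6*d^3 - 4*d^2 - 60*d - 160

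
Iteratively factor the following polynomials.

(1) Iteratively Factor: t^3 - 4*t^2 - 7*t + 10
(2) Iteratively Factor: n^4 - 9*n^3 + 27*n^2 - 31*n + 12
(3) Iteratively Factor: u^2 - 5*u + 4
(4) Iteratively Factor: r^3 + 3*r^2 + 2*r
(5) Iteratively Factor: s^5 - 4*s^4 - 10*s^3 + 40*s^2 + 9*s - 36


(1) = (t - 1)*(t^2 - 3*t - 10) = (t - 1)*(t + 2)*(t - 5)
(2) = (n - 1)*(n^3 - 8*n^2 + 19*n - 12) = (n - 1)^2*(n^2 - 7*n + 12) = (n - 3)*(n - 1)^2*(n - 4)
(3) = (u - 1)*(u - 4)
(4) = (r + 2)*(r^2 + r) = r*(r + 2)*(r + 1)
(5) = (s - 4)*(s^4 - 10*s^2 + 9) = (s - 4)*(s + 1)*(s^3 - s^2 - 9*s + 9) = (s - 4)*(s - 3)*(s + 1)*(s^2 + 2*s - 3) = (s - 4)*(s - 3)*(s - 1)*(s + 1)*(s + 3)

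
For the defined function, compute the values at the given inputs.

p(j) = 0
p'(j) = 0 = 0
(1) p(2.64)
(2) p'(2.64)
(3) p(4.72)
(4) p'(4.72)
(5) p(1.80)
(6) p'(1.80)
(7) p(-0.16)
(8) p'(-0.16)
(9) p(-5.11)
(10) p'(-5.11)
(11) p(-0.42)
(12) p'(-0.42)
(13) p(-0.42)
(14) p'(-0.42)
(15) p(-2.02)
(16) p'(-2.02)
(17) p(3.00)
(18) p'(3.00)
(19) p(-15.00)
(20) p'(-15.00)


(1) = 0.00
(2) = 0.00
(3) = 0.00
(4) = 0.00
(5) = 0.00
(6) = 0.00
(7) = 0.00
(8) = 0.00
(9) = 0.00
(10) = 0.00
(11) = 0.00
(12) = 0.00
(13) = 0.00
(14) = 0.00
(15) = 0.00
(16) = 0.00
(17) = 0.00
(18) = 0.00
(19) = 0.00
(20) = 0.00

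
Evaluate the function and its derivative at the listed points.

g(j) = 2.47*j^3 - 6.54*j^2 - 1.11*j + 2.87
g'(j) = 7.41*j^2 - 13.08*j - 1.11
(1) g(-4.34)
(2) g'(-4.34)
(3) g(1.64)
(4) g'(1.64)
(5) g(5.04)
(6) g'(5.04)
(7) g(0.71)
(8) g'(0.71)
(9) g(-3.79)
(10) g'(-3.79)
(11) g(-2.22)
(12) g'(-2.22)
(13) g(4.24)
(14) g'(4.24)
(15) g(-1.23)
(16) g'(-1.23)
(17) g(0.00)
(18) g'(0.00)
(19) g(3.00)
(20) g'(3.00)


(1) = -317.41
(2) = 195.23
(3) = -5.65
(4) = -2.63
(5) = 147.37
(6) = 121.19
(7) = -0.33
(8) = -6.66
(9) = -221.33
(10) = 154.90
(11) = -53.92
(12) = 64.45
(13) = 68.87
(14) = 76.64
(15) = -10.26
(16) = 26.19
(17) = 2.87
(18) = -1.11
(19) = 7.37
(20) = 26.34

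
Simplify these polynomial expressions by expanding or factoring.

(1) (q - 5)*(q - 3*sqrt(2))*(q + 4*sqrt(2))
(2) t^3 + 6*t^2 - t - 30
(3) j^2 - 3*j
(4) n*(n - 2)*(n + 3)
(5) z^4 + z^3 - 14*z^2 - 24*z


(1) = q^3 - 5*q^2 + sqrt(2)*q^2 - 24*q - 5*sqrt(2)*q + 120
(2) = (t - 2)*(t + 3)*(t + 5)
(3) = j*(j - 3)
(4) = n^3 + n^2 - 6*n
(5) = z*(z - 4)*(z + 2)*(z + 3)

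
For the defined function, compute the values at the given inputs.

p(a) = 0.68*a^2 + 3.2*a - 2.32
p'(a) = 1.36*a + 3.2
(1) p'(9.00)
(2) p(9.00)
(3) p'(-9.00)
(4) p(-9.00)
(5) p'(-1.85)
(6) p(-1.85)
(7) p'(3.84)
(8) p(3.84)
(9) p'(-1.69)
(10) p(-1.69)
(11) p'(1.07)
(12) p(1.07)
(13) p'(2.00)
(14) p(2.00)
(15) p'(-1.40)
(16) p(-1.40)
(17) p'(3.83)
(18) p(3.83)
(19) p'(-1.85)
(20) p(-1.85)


(1) = 15.44
(2) = 81.56
(3) = -9.04
(4) = 23.96
(5) = 0.68
(6) = -5.91
(7) = 8.42
(8) = 20.00
(9) = 0.90
(10) = -5.79
(11) = 4.66
(12) = 1.88
(13) = 5.92
(14) = 6.80
(15) = 1.30
(16) = -5.47
(17) = 8.41
(18) = 19.91
(19) = 0.68
(20) = -5.91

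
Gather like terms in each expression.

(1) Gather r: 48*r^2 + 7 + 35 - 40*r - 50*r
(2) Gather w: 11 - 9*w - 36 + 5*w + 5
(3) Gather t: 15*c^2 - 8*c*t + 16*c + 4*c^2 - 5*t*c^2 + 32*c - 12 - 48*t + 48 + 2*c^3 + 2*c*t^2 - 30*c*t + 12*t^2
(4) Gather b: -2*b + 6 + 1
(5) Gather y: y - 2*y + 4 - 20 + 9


(1) = 48*r^2 - 90*r + 42
(2) = -4*w - 20
(3) = 2*c^3 + 19*c^2 + 48*c + t^2*(2*c + 12) + t*(-5*c^2 - 38*c - 48) + 36
(4) = 7 - 2*b
(5) = -y - 7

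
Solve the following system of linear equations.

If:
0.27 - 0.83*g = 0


Then:
g = 0.33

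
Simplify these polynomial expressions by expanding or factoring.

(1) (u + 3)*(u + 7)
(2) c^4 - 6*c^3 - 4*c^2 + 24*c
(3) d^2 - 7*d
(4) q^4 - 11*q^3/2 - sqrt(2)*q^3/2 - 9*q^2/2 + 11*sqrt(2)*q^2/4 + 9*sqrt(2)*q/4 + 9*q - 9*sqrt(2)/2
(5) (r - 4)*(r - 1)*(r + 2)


(1) = u^2 + 10*u + 21
(2) = c*(c - 6)*(c - 2)*(c + 2)
(3) = d*(d - 7)
(4) = (q - 6)*(q - 1)*(q + 3/2)*(q - sqrt(2)/2)
(5) = r^3 - 3*r^2 - 6*r + 8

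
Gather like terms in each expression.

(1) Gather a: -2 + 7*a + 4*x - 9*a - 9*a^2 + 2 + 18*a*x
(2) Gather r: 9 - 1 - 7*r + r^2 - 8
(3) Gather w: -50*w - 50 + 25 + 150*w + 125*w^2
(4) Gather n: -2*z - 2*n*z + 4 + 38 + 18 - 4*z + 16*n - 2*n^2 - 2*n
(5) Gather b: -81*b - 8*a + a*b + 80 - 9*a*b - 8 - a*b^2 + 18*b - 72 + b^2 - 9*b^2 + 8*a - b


(1) = -9*a^2 + a*(18*x - 2) + 4*x
(2) = r^2 - 7*r
(3) = 125*w^2 + 100*w - 25
(4) = -2*n^2 + n*(14 - 2*z) - 6*z + 60
(5) = b^2*(-a - 8) + b*(-8*a - 64)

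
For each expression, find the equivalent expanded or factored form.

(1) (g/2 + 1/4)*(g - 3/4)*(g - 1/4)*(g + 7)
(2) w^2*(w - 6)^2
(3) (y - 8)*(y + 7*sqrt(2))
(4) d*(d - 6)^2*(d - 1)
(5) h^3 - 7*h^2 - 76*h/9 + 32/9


(1) = g^4/2 + 13*g^3/4 - 61*g^2/32 - 67*g/64 + 21/64
(2) = w^4 - 12*w^3 + 36*w^2
(3) = y^2 - 8*y + 7*sqrt(2)*y - 56*sqrt(2)
(4) = d^4 - 13*d^3 + 48*d^2 - 36*d
(5) = (h - 8)*(h - 1/3)*(h + 4/3)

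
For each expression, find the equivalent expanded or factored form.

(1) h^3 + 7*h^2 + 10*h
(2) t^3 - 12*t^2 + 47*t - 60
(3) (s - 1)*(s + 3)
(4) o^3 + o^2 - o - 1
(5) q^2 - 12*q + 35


(1) = h*(h + 2)*(h + 5)
(2) = (t - 5)*(t - 4)*(t - 3)
(3) = s^2 + 2*s - 3
(4) = (o - 1)*(o + 1)^2
(5) = (q - 7)*(q - 5)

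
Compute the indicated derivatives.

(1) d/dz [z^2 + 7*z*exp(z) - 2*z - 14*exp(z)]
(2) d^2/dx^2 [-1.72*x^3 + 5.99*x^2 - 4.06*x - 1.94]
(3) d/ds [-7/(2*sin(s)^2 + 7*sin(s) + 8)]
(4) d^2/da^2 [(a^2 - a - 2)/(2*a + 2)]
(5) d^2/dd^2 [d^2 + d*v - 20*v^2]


(1) = 7*z*exp(z) + 2*z - 7*exp(z) - 2
(2) = 11.98 - 10.32*x
(3) = 7*(4*sin(s) + 7)*cos(s)/(7*sin(s) - cos(2*s) + 9)^2
(4) = 0
(5) = 2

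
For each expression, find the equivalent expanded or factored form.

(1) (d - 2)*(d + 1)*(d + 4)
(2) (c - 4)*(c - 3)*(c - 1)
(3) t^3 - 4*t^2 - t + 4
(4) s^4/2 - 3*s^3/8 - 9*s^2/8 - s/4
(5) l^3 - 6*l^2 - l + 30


(1) = d^3 + 3*d^2 - 6*d - 8
(2) = c^3 - 8*c^2 + 19*c - 12
(3) = (t - 4)*(t - 1)*(t + 1)
(4) = s*(s/2 + 1/2)*(s - 2)*(s + 1/4)
(5) = (l - 5)*(l - 3)*(l + 2)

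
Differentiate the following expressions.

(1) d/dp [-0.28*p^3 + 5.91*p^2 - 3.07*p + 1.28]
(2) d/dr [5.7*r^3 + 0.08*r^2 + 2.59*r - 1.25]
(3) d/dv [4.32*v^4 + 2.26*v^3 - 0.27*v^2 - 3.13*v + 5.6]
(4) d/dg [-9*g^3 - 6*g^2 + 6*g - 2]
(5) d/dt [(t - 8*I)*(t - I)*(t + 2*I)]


(1) = -0.84*p^2 + 11.82*p - 3.07
(2) = 17.1*r^2 + 0.16*r + 2.59
(3) = 17.28*v^3 + 6.78*v^2 - 0.54*v - 3.13
(4) = -27*g^2 - 12*g + 6
(5) = 3*t^2 - 14*I*t + 10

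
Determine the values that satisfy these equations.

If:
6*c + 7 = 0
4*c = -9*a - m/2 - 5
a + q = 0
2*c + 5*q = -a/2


Then:
a = -14/27
c = -7/6
m = 26/3
q = 14/27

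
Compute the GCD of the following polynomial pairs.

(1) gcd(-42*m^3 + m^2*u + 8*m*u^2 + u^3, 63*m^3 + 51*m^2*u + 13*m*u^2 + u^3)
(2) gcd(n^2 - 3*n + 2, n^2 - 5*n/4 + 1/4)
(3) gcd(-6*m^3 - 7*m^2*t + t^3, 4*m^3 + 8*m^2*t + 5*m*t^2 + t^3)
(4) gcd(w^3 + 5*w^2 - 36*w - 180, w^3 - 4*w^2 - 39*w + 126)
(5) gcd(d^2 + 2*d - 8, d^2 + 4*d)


(1) = gcd((-2*m + u)*(3*m + u)*(7*m + u), (3*m + u)^2*(7*m + u)) = 21*m^2 + 10*m*u + u^2
(2) = n - 1
(3) = gcd((-3*m + t)*(m + t)*(2*m + t), (m + t)*(2*m + t)^2) = 2*m^2 + 3*m*t + t^2
(4) = gcd((w - 6)*(w + 5)*(w + 6), (w - 7)*(w - 3)*(w + 6)) = w + 6
(5) = d + 4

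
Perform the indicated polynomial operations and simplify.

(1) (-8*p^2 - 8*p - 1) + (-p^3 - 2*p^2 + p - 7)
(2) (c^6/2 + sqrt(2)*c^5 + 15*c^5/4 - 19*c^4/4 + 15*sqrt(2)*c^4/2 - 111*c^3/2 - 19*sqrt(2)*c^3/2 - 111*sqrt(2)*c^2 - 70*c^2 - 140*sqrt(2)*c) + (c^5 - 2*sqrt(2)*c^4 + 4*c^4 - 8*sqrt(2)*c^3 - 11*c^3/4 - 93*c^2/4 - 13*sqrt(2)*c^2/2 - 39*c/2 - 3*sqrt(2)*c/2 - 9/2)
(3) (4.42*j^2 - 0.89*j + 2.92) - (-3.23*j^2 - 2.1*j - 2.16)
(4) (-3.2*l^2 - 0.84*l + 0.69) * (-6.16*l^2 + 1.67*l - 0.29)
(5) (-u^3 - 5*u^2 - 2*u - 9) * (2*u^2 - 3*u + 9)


(1) = -p^3 - 10*p^2 - 7*p - 8
(2) = c^6/2 + sqrt(2)*c^5 + 19*c^5/4 - 3*c^4/4 + 11*sqrt(2)*c^4/2 - 233*c^3/4 - 35*sqrt(2)*c^3/2 - 235*sqrt(2)*c^2/2 - 373*c^2/4 - 283*sqrt(2)*c/2 - 39*c/2 - 9/2
(3) = 7.65*j^2 + 1.21*j + 5.08
(4) = 19.712*l^4 - 0.1696*l^3 - 4.7252*l^2 + 1.3959*l - 0.2001
(5) = -2*u^5 - 7*u^4 + 2*u^3 - 57*u^2 + 9*u - 81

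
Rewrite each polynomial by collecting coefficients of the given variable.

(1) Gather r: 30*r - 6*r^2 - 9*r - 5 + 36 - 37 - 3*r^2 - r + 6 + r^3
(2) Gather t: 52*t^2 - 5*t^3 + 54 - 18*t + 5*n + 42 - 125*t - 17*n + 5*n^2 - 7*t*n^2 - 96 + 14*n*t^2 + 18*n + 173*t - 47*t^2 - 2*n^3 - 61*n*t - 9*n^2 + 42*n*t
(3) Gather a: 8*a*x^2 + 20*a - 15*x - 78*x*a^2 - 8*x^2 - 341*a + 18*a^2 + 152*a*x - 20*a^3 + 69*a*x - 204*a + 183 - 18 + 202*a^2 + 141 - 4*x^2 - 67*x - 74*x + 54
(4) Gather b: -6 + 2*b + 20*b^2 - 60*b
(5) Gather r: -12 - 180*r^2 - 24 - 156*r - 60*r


(1) = r^3 - 9*r^2 + 20*r
(2) = -2*n^3 - 4*n^2 + 6*n - 5*t^3 + t^2*(14*n + 5) + t*(-7*n^2 - 19*n + 30)
(3) = -20*a^3 + a^2*(220 - 78*x) + a*(8*x^2 + 221*x - 525) - 12*x^2 - 156*x + 360
(4) = 20*b^2 - 58*b - 6
(5) = -180*r^2 - 216*r - 36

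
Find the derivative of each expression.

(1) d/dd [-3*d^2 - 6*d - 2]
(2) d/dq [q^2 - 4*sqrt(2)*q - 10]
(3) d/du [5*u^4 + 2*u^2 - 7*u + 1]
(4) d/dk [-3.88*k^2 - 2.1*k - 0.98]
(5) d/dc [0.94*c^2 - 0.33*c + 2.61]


(1) = -6*d - 6
(2) = 2*q - 4*sqrt(2)
(3) = 20*u^3 + 4*u - 7
(4) = -7.76*k - 2.1
(5) = 1.88*c - 0.33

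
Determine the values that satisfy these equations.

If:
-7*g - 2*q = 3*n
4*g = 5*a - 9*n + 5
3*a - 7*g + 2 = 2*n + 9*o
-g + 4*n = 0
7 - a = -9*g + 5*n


Then:
a = -33/13
g = -16/13
n = -4/13
o = 47/117
q = 62/13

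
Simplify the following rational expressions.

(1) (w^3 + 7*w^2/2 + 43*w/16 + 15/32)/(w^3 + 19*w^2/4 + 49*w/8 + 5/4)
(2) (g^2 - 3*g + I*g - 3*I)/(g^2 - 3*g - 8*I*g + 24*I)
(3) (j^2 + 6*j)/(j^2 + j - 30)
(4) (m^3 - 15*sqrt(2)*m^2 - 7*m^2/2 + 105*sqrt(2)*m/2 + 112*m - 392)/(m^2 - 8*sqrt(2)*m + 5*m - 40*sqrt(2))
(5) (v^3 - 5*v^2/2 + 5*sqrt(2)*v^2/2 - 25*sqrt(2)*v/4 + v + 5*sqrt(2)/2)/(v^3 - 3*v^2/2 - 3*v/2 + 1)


(1) = (4*w + 3)/(4*w + 8)
(2) = (g + I)/(g - 8*I)
(3) = j/(j - 5)
(4) = (2*m^2 + m*(-14*sqrt(2) - 7) + 49*sqrt(2))/(2*m + 10)
(5) = (8*v + 20*sqrt(2))/(8*v + 8)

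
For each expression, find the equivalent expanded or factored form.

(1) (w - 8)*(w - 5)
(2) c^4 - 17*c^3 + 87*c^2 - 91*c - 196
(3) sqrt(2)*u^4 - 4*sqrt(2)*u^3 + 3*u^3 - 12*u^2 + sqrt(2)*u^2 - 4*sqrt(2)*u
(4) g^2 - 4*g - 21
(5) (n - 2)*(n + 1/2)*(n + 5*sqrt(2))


(1) = w^2 - 13*w + 40
(2) = (c - 7)^2*(c - 4)*(c + 1)
(3) = u*(u - 4)*(u + sqrt(2))*(sqrt(2)*u + 1)
(4) = (g - 7)*(g + 3)
(5) = n^3 - 3*n^2/2 + 5*sqrt(2)*n^2 - 15*sqrt(2)*n/2 - n - 5*sqrt(2)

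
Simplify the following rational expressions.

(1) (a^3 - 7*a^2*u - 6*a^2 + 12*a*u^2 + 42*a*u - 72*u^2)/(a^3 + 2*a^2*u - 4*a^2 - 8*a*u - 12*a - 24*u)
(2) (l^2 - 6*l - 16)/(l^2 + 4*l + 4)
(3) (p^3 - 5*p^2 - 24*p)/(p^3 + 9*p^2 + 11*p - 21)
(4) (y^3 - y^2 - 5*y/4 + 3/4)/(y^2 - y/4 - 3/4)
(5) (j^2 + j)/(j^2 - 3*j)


(1) = (a^2 - 7*a*u + 12*u^2)/(a^2 + 2*a*u + 2*a + 4*u)
(2) = (l - 8)/(l + 2)
(3) = (p^2 - 8*p)/(p^2 + 6*p - 7)
(4) = (4*y^3 - 4*y^2 - 5*y + 3)/(4*y^2 - y - 3)
(5) = (j + 1)/(j - 3)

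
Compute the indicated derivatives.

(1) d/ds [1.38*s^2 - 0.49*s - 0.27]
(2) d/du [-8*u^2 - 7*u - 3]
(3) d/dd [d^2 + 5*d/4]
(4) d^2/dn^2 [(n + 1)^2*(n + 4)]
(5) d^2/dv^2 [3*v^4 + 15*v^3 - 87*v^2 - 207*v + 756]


(1) = 2.76*s - 0.49
(2) = -16*u - 7
(3) = 2*d + 5/4
(4) = 6*n + 12
(5) = 36*v^2 + 90*v - 174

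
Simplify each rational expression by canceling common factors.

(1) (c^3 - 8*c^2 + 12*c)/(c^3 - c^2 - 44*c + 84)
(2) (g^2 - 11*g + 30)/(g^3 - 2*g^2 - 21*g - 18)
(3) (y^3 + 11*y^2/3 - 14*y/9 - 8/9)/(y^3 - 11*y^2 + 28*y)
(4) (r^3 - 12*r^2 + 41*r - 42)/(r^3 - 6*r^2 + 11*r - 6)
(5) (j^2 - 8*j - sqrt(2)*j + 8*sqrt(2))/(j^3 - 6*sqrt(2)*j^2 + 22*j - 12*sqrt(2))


(1) = c/(c + 7)
(2) = (g - 5)/(g^2 + 4*g + 3)
(3) = (9*y^3 + 33*y^2 - 14*y - 8)/(9*y^3 - 99*y^2 + 252*y)
(4) = (r - 7)/(r - 1)
(5) = (j - 8)/(j^2 - 5*sqrt(2)*j + 12)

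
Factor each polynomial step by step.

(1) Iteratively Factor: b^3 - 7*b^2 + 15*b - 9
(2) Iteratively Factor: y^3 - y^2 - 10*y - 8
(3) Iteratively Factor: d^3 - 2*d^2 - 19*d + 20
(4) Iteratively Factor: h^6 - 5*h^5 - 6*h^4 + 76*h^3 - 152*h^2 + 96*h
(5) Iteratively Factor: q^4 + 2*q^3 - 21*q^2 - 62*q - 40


(1) = (b - 3)*(b^2 - 4*b + 3) = (b - 3)^2*(b - 1)
(2) = (y + 1)*(y^2 - 2*y - 8) = (y + 1)*(y + 2)*(y - 4)
(3) = (d - 5)*(d^2 + 3*d - 4) = (d - 5)*(d - 1)*(d + 4)
(4) = (h - 2)*(h^5 - 3*h^4 - 12*h^3 + 52*h^2 - 48*h) = (h - 2)^2*(h^4 - h^3 - 14*h^2 + 24*h) = h*(h - 2)^2*(h^3 - h^2 - 14*h + 24) = h*(h - 2)^3*(h^2 + h - 12) = h*(h - 3)*(h - 2)^3*(h + 4)
(5) = (q + 4)*(q^3 - 2*q^2 - 13*q - 10) = (q + 1)*(q + 4)*(q^2 - 3*q - 10) = (q + 1)*(q + 2)*(q + 4)*(q - 5)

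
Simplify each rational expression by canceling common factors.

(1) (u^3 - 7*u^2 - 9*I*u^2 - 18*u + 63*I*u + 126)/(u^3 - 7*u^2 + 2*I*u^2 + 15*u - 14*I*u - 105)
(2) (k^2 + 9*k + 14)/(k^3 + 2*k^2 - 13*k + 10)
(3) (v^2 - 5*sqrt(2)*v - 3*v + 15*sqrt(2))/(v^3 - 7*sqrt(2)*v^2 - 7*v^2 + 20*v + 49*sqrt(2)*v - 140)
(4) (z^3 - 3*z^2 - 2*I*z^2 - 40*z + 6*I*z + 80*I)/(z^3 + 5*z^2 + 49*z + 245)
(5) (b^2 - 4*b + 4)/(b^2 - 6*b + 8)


(1) = (u - 6*I)/(u + 5*I)
(2) = (k^2 + 9*k + 14)/(k^3 + 2*k^2 - 13*k + 10)
(3) = (v - 3)/(v^2 + v*(-7 - 2*sqrt(2)) + 14*sqrt(2))
(4) = (z^2 + z*(-8 - 2*I) + 16*I)/(z^2 + 49)
(5) = (b - 2)/(b - 4)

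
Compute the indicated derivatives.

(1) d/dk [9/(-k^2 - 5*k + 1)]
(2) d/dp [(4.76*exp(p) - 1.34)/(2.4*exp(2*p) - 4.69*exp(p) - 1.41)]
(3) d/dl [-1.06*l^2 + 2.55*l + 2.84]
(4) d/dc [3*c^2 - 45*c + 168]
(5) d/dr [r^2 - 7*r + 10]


(1) = 9*(2*k + 5)/(k^2 + 5*k - 1)^2
(2) = (-11.424*exp(2*p) + 6.432*exp(p) - 12.9962)*exp(p)/(5.76*exp(4*p) - 22.512*exp(3*p) + 15.2281*exp(2*p) + 13.2258*exp(p) + 1.9881)
(3) = 2.55 - 2.12*l
(4) = 6*c - 45
(5) = 2*r - 7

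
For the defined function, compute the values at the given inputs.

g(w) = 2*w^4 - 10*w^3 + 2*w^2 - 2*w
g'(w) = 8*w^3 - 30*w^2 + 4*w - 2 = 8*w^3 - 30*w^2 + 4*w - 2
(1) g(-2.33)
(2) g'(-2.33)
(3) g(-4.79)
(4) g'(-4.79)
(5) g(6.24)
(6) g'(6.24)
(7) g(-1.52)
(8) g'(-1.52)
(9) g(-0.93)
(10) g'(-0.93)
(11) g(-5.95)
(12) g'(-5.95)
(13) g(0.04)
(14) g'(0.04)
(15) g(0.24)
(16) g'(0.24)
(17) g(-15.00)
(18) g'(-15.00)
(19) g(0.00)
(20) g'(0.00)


(1) = 200.96
(2) = -275.38
(3) = 2207.35
(4) = -1588.70
(5) = 667.96
(6) = 798.60
(7) = 53.45
(8) = -105.49
(9) = 13.13
(10) = -38.10
(11) = 4695.83
(12) = -2773.03
(13) = -0.08
(14) = -1.89
(15) = -0.50
(16) = -2.66
(17) = 135480.00
(18) = -33812.00
(19) = 0.00
(20) = -2.00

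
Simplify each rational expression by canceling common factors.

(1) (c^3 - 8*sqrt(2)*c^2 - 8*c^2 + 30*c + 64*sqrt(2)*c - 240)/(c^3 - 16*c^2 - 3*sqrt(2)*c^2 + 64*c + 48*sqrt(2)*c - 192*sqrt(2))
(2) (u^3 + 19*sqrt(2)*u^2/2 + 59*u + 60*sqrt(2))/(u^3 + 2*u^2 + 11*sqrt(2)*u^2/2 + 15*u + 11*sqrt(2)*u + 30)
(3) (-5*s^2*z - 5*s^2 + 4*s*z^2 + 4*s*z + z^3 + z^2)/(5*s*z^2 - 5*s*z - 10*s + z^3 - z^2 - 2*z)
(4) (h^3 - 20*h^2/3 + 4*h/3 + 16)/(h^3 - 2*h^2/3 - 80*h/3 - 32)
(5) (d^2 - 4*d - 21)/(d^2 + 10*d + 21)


(1) = (c - 5*sqrt(2))/(c - 8)
(2) = (4*u + 16*sqrt(2))/(4*u + 8)
(3) = (-s + z)/(z - 2)
(4) = (h - 2)/(h + 4)
(5) = (d - 7)/(d + 7)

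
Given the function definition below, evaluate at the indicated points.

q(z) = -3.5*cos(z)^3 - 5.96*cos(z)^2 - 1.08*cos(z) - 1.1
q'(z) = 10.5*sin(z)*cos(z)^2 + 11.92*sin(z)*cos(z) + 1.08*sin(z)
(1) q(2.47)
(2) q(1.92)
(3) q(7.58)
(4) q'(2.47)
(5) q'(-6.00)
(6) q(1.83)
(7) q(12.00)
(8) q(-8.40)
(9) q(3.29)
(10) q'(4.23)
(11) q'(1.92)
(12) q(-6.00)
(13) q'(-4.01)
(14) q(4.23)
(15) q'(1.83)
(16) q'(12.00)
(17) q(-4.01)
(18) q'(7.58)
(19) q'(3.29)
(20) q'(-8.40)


(1) = -2.23
(2) = -1.29
(3) = -1.90
(4) = -1.13
(5) = 6.20
(6) = -1.16
(7) = -8.36
(8) = -1.66
(9) = -2.48
(10) = 1.94
(11) = -1.66
(12) = -10.73
(13) = -1.71
(14) = -1.53
(15) = -1.24
(16) = -9.99
(17) = -1.95
(18) = 4.88
(19) = 0.06
(20) = 1.95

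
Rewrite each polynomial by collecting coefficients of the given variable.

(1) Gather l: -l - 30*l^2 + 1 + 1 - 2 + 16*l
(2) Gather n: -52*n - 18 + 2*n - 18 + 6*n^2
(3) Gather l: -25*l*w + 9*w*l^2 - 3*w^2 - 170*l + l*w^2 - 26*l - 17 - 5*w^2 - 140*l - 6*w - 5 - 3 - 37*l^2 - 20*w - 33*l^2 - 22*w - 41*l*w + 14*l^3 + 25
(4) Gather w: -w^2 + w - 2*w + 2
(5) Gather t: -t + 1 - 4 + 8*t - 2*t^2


(1) = -30*l^2 + 15*l
(2) = 6*n^2 - 50*n - 36
(3) = 14*l^3 + l^2*(9*w - 70) + l*(w^2 - 66*w - 336) - 8*w^2 - 48*w
(4) = -w^2 - w + 2
(5) = -2*t^2 + 7*t - 3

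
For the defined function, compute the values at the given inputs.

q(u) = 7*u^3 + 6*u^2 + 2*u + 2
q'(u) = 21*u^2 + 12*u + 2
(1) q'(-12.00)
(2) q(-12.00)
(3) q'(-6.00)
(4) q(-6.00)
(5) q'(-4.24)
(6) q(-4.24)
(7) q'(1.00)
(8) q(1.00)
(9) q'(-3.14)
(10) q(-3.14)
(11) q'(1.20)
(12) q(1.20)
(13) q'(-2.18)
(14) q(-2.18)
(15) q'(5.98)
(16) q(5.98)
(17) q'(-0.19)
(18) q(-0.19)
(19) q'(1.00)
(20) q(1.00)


(1) = 2882.00
(2) = -11254.00
(3) = 686.00
(4) = -1306.00
(5) = 328.65
(6) = -432.19
(7) = 35.00
(8) = 17.00
(9) = 171.37
(10) = -161.84
(11) = 46.64
(12) = 25.14
(13) = 75.64
(14) = -46.37
(15) = 824.73
(16) = 1725.45
(17) = 0.48
(18) = 1.79
(19) = 35.00
(20) = 17.00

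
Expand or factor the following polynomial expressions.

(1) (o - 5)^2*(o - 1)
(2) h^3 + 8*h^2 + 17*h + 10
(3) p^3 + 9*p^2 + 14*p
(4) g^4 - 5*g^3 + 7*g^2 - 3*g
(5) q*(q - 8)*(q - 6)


(1) = o^3 - 11*o^2 + 35*o - 25
(2) = (h + 1)*(h + 2)*(h + 5)
(3) = p*(p + 2)*(p + 7)
(4) = g*(g - 3)*(g - 1)^2
(5) = q^3 - 14*q^2 + 48*q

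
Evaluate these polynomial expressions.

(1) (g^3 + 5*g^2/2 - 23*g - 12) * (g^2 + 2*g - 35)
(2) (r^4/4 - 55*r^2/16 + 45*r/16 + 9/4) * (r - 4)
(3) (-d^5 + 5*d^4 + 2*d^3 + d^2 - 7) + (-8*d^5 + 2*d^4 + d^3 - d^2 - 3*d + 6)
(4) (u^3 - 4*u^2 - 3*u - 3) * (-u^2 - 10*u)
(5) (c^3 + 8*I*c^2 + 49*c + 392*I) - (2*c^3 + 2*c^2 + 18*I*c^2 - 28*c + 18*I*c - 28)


(1) = g^5 + 9*g^4/2 - 53*g^3 - 291*g^2/2 + 781*g + 420
(2) = r^5/4 - r^4 - 55*r^3/16 + 265*r^2/16 - 9*r - 9
(3) = -9*d^5 + 7*d^4 + 3*d^3 - 3*d - 1
(4) = -u^5 - 6*u^4 + 43*u^3 + 33*u^2 + 30*u
(5) = -c^3 - 2*c^2 - 10*I*c^2 + 77*c - 18*I*c + 28 + 392*I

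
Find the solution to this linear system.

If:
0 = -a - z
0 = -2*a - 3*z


Then:
a = 0
z = 0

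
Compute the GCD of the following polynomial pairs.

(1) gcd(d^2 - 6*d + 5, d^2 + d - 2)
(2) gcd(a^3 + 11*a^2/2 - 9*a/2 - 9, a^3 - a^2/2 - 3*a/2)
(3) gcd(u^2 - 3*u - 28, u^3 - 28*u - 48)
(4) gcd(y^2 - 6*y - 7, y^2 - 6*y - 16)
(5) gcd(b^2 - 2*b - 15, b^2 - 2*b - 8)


(1) = gcd((d - 5)*(d - 1), (d - 1)*(d + 2)) = d - 1
(2) = gcd((a - 3/2)*(a + 1)*(a + 6), a*(a - 3/2)*(a + 1)) = a^2 - a/2 - 3/2
(3) = u + 4
(4) = 1
(5) = gcd((b - 5)*(b + 3), (b - 4)*(b + 2)) = 1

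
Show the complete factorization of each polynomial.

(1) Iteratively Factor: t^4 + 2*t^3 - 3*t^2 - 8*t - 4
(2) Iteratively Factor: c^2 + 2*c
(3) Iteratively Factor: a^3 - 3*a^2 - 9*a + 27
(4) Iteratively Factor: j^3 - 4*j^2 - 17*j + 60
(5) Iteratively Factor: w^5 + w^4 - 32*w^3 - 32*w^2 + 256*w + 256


(1) = (t - 2)*(t^3 + 4*t^2 + 5*t + 2) = (t - 2)*(t + 2)*(t^2 + 2*t + 1) = (t - 2)*(t + 1)*(t + 2)*(t + 1)
(2) = (c)*(c + 2)
(3) = (a - 3)*(a^2 - 9) = (a - 3)*(a + 3)*(a - 3)
(4) = (j + 4)*(j^2 - 8*j + 15) = (j - 3)*(j + 4)*(j - 5)
(5) = (w + 1)*(w^4 - 32*w^2 + 256) = (w - 4)*(w + 1)*(w^3 + 4*w^2 - 16*w - 64) = (w - 4)^2*(w + 1)*(w^2 + 8*w + 16) = (w - 4)^2*(w + 1)*(w + 4)*(w + 4)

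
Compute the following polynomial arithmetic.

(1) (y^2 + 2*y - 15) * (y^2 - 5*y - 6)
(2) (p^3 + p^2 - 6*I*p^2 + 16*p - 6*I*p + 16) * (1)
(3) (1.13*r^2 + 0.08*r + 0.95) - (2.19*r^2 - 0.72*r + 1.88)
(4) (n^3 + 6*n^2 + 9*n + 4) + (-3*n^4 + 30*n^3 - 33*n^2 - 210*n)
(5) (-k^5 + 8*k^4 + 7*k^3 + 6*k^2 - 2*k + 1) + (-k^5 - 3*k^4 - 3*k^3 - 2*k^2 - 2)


(1) = y^4 - 3*y^3 - 31*y^2 + 63*y + 90
(2) = p^3 + p^2 - 6*I*p^2 + 16*p - 6*I*p + 16
(3) = -1.06*r^2 + 0.8*r - 0.93
(4) = -3*n^4 + 31*n^3 - 27*n^2 - 201*n + 4
(5) = -2*k^5 + 5*k^4 + 4*k^3 + 4*k^2 - 2*k - 1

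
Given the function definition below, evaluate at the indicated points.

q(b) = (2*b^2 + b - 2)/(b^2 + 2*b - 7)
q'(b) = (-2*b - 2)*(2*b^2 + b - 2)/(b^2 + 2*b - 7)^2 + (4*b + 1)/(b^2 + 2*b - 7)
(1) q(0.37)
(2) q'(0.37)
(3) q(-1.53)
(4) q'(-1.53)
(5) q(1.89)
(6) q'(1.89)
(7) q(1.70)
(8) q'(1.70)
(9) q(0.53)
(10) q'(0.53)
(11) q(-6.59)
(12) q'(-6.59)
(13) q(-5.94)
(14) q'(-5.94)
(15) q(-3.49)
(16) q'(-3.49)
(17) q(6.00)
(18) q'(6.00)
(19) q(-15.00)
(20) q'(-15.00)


(1) = 0.22
(2) = -0.31
(3) = -0.15
(4) = 0.68
(5) = 19.98
(6) = -303.64
(7) = -7.72
(8) = -69.69
(9) = 0.16
(10) = -0.46
(11) = 3.37
(12) = 0.53
(13) = 3.82
(14) = 0.91
(15) = -10.48
(16) = 36.21
(17) = 1.85
(18) = -0.02
(19) = 2.30
(20) = 0.03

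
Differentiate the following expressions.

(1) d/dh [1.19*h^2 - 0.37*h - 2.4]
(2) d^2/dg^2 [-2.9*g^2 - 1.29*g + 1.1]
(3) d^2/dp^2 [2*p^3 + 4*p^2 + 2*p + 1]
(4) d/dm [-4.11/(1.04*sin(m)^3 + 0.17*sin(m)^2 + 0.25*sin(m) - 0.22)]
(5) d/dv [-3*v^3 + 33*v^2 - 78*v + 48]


(1) = 2.38*h - 0.37
(2) = -5.80000000000000
(3) = 12*p + 8
(4) = (12.8232*sin(m)^2 + 1.3974*sin(m) + 1.0275)*cos(m)/(1.04*sin(m)^3 + 0.17*sin(m)^2 + 0.25*sin(m) - 0.22)^2
(5) = -9*v^2 + 66*v - 78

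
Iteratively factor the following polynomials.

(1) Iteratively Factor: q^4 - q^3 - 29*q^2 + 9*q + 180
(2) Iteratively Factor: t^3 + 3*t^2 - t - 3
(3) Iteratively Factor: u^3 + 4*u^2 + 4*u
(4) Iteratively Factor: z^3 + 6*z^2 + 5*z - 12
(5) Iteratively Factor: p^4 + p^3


(1) = (q - 5)*(q^3 + 4*q^2 - 9*q - 36) = (q - 5)*(q - 3)*(q^2 + 7*q + 12) = (q - 5)*(q - 3)*(q + 4)*(q + 3)
(2) = (t - 1)*(t^2 + 4*t + 3) = (t - 1)*(t + 3)*(t + 1)
(3) = (u + 2)*(u^2 + 2*u) = (u + 2)^2*(u)
(4) = (z + 4)*(z^2 + 2*z - 3) = (z + 3)*(z + 4)*(z - 1)
(5) = (p)*(p^3 + p^2) = p^2*(p^2 + p) = p^2*(p + 1)*(p)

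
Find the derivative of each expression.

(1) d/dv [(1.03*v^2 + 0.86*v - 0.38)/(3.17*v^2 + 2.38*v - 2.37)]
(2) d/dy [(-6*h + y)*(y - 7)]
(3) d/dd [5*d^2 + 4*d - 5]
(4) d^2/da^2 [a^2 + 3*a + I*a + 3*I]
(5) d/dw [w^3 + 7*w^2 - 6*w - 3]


(1) = (-0.2748*v^2 - 2.473*v - 1.1338)/(10.0489*v^4 + 15.0892*v^3 - 9.3614*v^2 - 11.2812*v + 5.6169)
(2) = -6*h + 2*y - 7
(3) = 10*d + 4
(4) = 2
(5) = 3*w^2 + 14*w - 6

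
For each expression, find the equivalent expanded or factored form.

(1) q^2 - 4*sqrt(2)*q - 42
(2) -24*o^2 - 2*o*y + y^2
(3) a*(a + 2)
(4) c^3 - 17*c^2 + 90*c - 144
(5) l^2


(1) = (q - 7*sqrt(2))*(q + 3*sqrt(2))
(2) = (-6*o + y)*(4*o + y)
(3) = a^2 + 2*a
(4) = (c - 8)*(c - 6)*(c - 3)
(5) = l^2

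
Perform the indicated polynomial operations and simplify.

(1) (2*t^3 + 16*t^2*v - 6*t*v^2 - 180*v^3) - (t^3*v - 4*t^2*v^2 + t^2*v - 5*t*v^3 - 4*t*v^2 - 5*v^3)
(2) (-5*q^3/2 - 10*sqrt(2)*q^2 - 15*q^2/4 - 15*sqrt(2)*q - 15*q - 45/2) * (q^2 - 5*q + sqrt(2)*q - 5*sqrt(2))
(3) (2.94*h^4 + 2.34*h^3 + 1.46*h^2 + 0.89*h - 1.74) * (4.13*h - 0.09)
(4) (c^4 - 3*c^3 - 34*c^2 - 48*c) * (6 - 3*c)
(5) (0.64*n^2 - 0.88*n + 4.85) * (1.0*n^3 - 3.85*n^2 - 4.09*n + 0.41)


(1) = -t^3*v + 2*t^3 + 4*t^2*v^2 + 15*t^2*v + 5*t*v^3 - 2*t*v^2 - 175*v^3
(2) = -5*q^5/2 - 25*sqrt(2)*q^4/2 + 35*q^4/4 - 65*q^3/4 + 175*sqrt(2)*q^3/4 + 315*sqrt(2)*q^2/4 + 245*q^2/2 + 105*sqrt(2)*q/2 + 525*q/2 + 225*sqrt(2)/2
(3) = 12.1422*h^5 + 9.3996*h^4 + 5.8192*h^3 + 3.5443*h^2 - 7.2663*h + 0.1566
(4) = -3*c^5 + 15*c^4 + 84*c^3 - 60*c^2 - 288*c
(5) = 0.64*n^5 - 3.344*n^4 + 5.6204*n^3 - 14.8109*n^2 - 20.1973*n + 1.9885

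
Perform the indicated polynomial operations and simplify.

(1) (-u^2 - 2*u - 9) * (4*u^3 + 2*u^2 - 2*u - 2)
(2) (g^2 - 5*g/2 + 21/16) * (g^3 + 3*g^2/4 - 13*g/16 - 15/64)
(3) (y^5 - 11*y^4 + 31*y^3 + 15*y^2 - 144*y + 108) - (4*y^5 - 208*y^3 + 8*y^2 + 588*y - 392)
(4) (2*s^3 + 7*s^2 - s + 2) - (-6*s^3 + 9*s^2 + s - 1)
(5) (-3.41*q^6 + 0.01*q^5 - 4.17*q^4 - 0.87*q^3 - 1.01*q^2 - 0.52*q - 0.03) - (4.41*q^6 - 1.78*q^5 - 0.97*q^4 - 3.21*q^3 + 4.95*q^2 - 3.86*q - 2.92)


(1) = -4*u^5 - 10*u^4 - 38*u^3 - 12*u^2 + 22*u + 18
(2) = g^5 - 7*g^4/4 - 11*g^3/8 + 89*g^2/32 - 123*g/256 - 315/1024
(3) = -3*y^5 - 11*y^4 + 239*y^3 + 7*y^2 - 732*y + 500
(4) = 8*s^3 - 2*s^2 - 2*s + 3
(5) = -7.82*q^6 + 1.79*q^5 - 3.2*q^4 + 2.34*q^3 - 5.96*q^2 + 3.34*q + 2.89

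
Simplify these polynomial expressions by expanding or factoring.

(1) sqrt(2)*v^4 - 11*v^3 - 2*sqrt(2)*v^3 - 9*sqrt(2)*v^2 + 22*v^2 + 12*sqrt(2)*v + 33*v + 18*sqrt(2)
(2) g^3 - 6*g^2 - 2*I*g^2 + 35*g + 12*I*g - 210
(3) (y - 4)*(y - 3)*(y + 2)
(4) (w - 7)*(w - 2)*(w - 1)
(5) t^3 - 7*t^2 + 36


(1) = (v - 3)*(v + 1)*(v - 6*sqrt(2))*(sqrt(2)*v + 1)
(2) = (g - 6)*(g - 7*I)*(g + 5*I)
(3) = y^3 - 5*y^2 - 2*y + 24
(4) = w^3 - 10*w^2 + 23*w - 14
(5) = (t - 6)*(t - 3)*(t + 2)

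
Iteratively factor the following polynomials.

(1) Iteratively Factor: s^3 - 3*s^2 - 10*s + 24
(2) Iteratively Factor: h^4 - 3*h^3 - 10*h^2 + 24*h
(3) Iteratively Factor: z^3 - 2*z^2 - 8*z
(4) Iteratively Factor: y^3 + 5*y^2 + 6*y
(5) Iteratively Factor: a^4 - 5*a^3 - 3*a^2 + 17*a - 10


(1) = (s - 2)*(s^2 - s - 12) = (s - 2)*(s + 3)*(s - 4)
(2) = (h - 2)*(h^3 - h^2 - 12*h) = (h - 2)*(h + 3)*(h^2 - 4*h) = (h - 4)*(h - 2)*(h + 3)*(h)
(3) = (z + 2)*(z^2 - 4*z) = z*(z + 2)*(z - 4)
(4) = (y + 3)*(y^2 + 2*y) = y*(y + 3)*(y + 2)
(5) = (a + 2)*(a^3 - 7*a^2 + 11*a - 5) = (a - 5)*(a + 2)*(a^2 - 2*a + 1) = (a - 5)*(a - 1)*(a + 2)*(a - 1)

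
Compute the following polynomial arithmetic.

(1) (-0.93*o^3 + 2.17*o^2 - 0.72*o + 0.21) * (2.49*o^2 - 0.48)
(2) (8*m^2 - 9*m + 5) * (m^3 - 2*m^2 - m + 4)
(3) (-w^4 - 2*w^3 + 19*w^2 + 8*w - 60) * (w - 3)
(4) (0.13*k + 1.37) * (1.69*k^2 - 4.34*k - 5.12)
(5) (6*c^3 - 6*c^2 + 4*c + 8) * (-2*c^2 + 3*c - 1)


(1) = -2.3157*o^5 + 5.4033*o^4 - 1.3464*o^3 - 0.5187*o^2 + 0.3456*o - 0.1008
(2) = 8*m^5 - 25*m^4 + 15*m^3 + 31*m^2 - 41*m + 20
(3) = -w^5 + w^4 + 25*w^3 - 49*w^2 - 84*w + 180
(4) = 0.2197*k^3 + 1.7511*k^2 - 6.6114*k - 7.0144
(5) = -12*c^5 + 30*c^4 - 32*c^3 + 2*c^2 + 20*c - 8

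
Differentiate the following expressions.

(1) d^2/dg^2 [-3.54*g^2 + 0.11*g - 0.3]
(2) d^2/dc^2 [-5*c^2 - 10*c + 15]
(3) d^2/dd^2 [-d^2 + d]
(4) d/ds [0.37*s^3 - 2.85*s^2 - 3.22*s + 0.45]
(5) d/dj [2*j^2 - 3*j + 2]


(1) = -7.08000000000000
(2) = -10
(3) = -2
(4) = 1.11*s^2 - 5.7*s - 3.22
(5) = 4*j - 3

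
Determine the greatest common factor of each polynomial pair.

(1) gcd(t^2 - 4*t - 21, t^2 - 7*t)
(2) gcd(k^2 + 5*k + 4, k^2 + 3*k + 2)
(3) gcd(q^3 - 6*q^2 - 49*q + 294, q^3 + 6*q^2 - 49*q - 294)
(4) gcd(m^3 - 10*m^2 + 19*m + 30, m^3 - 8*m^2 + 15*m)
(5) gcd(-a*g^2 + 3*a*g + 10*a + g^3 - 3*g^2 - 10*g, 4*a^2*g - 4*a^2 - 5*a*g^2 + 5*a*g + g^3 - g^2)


(1) = t - 7
(2) = gcd((k + 1)*(k + 4), (k + 1)*(k + 2)) = k + 1
(3) = q^2 - 49
(4) = m - 5
(5) = a - g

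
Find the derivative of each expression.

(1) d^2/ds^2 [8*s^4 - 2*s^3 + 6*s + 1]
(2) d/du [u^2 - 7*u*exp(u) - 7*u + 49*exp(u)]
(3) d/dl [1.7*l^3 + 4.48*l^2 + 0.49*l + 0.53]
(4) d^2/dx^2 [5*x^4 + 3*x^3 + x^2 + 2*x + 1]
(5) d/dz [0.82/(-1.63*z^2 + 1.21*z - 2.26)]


(1) = 12*s*(8*s - 1)
(2) = -7*u*exp(u) + 2*u + 42*exp(u) - 7
(3) = 5.1*l^2 + 8.96*l + 0.49
(4) = 60*x^2 + 18*x + 2
(5) = (2.6732*z - 0.9922)/(1.63*z^2 - 1.21*z + 2.26)^2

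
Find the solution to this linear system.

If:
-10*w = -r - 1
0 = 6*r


Then:
r = 0
w = 1/10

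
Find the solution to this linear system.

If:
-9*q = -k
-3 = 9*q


Then:
k = -3
q = -1/3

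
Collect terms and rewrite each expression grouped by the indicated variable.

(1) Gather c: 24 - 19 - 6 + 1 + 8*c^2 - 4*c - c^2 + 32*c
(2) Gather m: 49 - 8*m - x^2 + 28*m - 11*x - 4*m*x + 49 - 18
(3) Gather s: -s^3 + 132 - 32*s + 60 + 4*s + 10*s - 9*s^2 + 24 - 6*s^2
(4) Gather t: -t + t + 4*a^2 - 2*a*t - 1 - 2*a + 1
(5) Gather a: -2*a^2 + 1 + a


(1) = 7*c^2 + 28*c
(2) = m*(20 - 4*x) - x^2 - 11*x + 80
(3) = -s^3 - 15*s^2 - 18*s + 216
(4) = 4*a^2 - 2*a*t - 2*a
(5) = -2*a^2 + a + 1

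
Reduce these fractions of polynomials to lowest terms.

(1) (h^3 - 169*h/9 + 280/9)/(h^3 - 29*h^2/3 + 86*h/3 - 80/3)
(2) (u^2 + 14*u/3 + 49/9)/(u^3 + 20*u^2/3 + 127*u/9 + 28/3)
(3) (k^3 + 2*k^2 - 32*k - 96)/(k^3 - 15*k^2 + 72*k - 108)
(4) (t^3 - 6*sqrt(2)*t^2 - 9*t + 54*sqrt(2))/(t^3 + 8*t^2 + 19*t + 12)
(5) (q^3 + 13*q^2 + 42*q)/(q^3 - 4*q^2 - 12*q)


(1) = (3*h^2 + 8*h - 35)/(3*h^2 - 21*h + 30)
(2) = (3*u + 7)/(3*u^2 + 13*u + 12)
(3) = (k^2 + 8*k + 16)/(k^2 - 9*k + 18)
(4) = (t^2 + t*(-6*sqrt(2) - 3) + 18*sqrt(2))/(t^2 + 5*t + 4)
(5) = (q^2 + 13*q + 42)/(q^2 - 4*q - 12)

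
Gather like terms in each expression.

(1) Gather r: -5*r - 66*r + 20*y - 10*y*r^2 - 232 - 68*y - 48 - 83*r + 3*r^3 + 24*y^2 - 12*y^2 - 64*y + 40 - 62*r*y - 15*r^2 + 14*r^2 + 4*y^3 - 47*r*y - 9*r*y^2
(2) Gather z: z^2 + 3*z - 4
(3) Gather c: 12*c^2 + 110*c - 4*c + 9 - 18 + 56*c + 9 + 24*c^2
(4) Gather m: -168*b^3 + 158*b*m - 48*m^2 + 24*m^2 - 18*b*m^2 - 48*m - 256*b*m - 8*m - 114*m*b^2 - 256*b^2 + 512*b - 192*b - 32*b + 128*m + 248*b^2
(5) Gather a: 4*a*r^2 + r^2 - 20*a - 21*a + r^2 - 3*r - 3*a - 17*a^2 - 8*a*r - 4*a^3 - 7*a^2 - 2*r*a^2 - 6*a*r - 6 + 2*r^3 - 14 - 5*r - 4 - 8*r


(1) = 3*r^3 + r^2*(-10*y - 1) + r*(-9*y^2 - 109*y - 154) + 4*y^3 + 12*y^2 - 112*y - 240
(2) = z^2 + 3*z - 4
(3) = 36*c^2 + 162*c
(4) = -168*b^3 - 8*b^2 + 288*b + m^2*(-18*b - 24) + m*(-114*b^2 - 98*b + 72)
(5) = -4*a^3 + a^2*(-2*r - 24) + a*(4*r^2 - 14*r - 44) + 2*r^3 + 2*r^2 - 16*r - 24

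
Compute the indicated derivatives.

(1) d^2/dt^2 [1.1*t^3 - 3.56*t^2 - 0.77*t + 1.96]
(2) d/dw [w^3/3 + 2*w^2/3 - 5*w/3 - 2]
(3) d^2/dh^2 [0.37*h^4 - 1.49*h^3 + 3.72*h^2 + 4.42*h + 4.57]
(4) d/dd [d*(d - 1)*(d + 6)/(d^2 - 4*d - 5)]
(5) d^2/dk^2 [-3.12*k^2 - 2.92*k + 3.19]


(1) = 6.6*t - 7.12
(2) = w^2 + 4*w/3 - 5/3
(3) = 4.44*h^2 - 8.94*h + 7.44
(4) = (d^4 - 8*d^3 - 29*d^2 - 50*d + 30)/(d^4 - 8*d^3 + 6*d^2 + 40*d + 25)
(5) = -6.24000000000000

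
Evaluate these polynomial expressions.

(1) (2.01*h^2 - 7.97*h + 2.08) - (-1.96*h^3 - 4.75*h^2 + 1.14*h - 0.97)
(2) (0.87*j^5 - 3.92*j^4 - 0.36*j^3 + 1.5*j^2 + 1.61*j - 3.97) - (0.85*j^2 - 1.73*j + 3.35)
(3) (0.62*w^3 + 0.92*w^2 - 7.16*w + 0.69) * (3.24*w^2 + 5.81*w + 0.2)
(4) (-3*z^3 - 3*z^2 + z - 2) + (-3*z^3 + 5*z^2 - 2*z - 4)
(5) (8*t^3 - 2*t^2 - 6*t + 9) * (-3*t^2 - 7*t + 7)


(1) = 1.96*h^3 + 6.76*h^2 - 9.11*h + 3.05
(2) = 0.87*j^5 - 3.92*j^4 - 0.36*j^3 + 0.65*j^2 + 3.34*j - 7.32
(3) = 2.0088*w^5 + 6.583*w^4 - 17.7292*w^3 - 39.18*w^2 + 2.5769*w + 0.138
(4) = -6*z^3 + 2*z^2 - z - 6
(5) = -24*t^5 - 50*t^4 + 88*t^3 + t^2 - 105*t + 63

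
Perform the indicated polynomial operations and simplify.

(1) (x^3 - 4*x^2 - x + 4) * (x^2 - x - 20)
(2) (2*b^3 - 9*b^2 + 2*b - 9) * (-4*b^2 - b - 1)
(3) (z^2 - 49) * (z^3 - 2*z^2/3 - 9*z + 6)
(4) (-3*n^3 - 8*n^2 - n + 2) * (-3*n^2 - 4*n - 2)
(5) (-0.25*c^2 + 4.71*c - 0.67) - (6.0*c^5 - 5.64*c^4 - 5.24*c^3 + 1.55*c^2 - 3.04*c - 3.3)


(1) = x^5 - 5*x^4 - 17*x^3 + 85*x^2 + 16*x - 80
(2) = -8*b^5 + 34*b^4 - b^3 + 43*b^2 + 7*b + 9
(3) = z^5 - 2*z^4/3 - 58*z^3 + 116*z^2/3 + 441*z - 294
(4) = 9*n^5 + 36*n^4 + 41*n^3 + 14*n^2 - 6*n - 4
(5) = -6.0*c^5 + 5.64*c^4 + 5.24*c^3 - 1.8*c^2 + 7.75*c + 2.63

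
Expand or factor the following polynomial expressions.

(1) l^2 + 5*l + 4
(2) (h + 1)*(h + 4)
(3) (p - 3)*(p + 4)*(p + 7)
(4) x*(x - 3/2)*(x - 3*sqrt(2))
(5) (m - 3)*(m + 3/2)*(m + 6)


(1) = (l + 1)*(l + 4)
(2) = h^2 + 5*h + 4
(3) = p^3 + 8*p^2 - 5*p - 84
(4) = x^3 - 3*sqrt(2)*x^2 - 3*x^2/2 + 9*sqrt(2)*x/2
(5) = m^3 + 9*m^2/2 - 27*m/2 - 27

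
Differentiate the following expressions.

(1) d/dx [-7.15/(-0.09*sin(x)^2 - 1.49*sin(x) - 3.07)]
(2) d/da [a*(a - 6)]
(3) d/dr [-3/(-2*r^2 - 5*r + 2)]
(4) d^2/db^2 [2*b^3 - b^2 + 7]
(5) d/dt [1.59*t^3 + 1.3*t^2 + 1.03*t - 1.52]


(1) = -(1.287*sin(x) + 10.6535)*cos(x)/(0.09*sin(x)^2 + 1.49*sin(x) + 3.07)^2
(2) = 2*a - 6
(3) = 3*(-4*r - 5)/(2*r^2 + 5*r - 2)^2
(4) = 12*b - 2
(5) = 4.77*t^2 + 2.6*t + 1.03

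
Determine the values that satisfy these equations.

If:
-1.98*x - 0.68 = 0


Then:
x = -0.34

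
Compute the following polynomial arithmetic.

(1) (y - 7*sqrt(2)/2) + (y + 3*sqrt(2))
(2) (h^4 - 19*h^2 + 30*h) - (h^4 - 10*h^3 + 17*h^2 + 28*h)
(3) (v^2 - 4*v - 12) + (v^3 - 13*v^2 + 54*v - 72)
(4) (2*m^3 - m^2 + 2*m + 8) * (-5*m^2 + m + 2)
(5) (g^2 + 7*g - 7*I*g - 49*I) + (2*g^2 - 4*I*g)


(1) = 2*y - sqrt(2)/2
(2) = 10*h^3 - 36*h^2 + 2*h
(3) = v^3 - 12*v^2 + 50*v - 84
(4) = -10*m^5 + 7*m^4 - 7*m^3 - 40*m^2 + 12*m + 16
(5) = 3*g^2 + 7*g - 11*I*g - 49*I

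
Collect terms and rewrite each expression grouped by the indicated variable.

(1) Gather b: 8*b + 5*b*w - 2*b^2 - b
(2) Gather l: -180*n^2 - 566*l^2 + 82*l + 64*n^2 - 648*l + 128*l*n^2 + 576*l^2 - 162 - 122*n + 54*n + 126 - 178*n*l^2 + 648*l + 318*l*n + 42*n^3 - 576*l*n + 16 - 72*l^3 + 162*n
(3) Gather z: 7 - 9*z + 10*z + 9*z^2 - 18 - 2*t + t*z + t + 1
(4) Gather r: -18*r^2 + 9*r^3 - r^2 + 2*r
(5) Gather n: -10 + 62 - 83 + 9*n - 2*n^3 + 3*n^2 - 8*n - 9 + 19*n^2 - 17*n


(1) = -2*b^2 + b*(5*w + 7)
(2) = -72*l^3 + l^2*(10 - 178*n) + l*(128*n^2 - 258*n + 82) + 42*n^3 - 116*n^2 + 94*n - 20
(3) = -t + 9*z^2 + z*(t + 1) - 10
(4) = 9*r^3 - 19*r^2 + 2*r
(5) = -2*n^3 + 22*n^2 - 16*n - 40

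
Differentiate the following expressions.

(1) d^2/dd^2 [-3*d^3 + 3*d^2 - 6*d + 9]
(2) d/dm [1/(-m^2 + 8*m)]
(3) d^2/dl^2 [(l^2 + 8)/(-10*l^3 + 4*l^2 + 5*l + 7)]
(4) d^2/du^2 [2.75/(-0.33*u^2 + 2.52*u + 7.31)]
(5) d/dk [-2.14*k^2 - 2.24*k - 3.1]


(1) = 6 - 18*d
(2) = 2*(m - 4)/(m^2*(m - 8)^2)
(3) = 10*(-20*l^6 - 990*l^4 + 418*l^3 + 180*l^2 - 432*l - 5)/(1000*l^9 - 1200*l^8 - 1020*l^7 - 964*l^6 + 2190*l^5 + 1464*l^4 + 505*l^3 - 1113*l^2 - 735*l - 343)
(4) = (-0.59895*u^2 + 4.5738*u + 2.75*(0.66*u - 2.52)*(1.32*u - 5.04) + 13.26765)/(-0.33*u^2 + 2.52*u + 7.31)^3
(5) = -4.28*k - 2.24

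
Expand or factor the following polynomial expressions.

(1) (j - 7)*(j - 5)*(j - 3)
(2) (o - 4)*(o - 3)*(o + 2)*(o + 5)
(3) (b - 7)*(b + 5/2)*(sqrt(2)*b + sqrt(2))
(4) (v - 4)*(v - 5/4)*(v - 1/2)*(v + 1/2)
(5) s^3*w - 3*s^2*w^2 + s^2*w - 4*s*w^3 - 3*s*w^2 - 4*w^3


(1) = j^3 - 15*j^2 + 71*j - 105
(2) = o^4 - 27*o^2 + 14*o + 120
(3) = sqrt(2)*b^3 - 7*sqrt(2)*b^2/2 - 22*sqrt(2)*b - 35*sqrt(2)/2
(4) = v^4 - 21*v^3/4 + 19*v^2/4 + 21*v/16 - 5/4
(5) = (s - 4*w)*(s + w)*(s*w + w)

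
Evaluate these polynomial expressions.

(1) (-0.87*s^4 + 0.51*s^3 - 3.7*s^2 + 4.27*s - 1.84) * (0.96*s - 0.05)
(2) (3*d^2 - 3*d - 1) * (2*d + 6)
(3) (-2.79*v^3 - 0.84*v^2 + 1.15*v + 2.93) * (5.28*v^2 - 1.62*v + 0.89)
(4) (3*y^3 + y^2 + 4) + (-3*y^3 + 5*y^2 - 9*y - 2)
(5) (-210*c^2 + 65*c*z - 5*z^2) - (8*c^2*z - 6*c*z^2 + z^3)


(1) = -0.8352*s^5 + 0.5331*s^4 - 3.5775*s^3 + 4.2842*s^2 - 1.9799*s + 0.092
(2) = 6*d^3 + 12*d^2 - 20*d - 6
(3) = -14.7312*v^5 + 0.0846*v^4 + 4.9497*v^3 + 12.8598*v^2 - 3.7231*v + 2.6077
(4) = 6*y^2 - 9*y + 2
(5) = -8*c^2*z - 210*c^2 + 6*c*z^2 + 65*c*z - z^3 - 5*z^2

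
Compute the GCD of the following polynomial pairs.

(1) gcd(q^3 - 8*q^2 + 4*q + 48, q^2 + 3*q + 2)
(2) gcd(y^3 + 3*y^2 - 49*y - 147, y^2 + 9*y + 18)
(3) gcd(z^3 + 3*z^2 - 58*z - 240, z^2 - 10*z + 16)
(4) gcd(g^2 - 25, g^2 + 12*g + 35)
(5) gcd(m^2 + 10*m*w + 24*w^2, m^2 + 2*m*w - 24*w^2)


(1) = q + 2
(2) = gcd((y - 7)*(y + 3)*(y + 7), (y + 3)*(y + 6)) = y + 3
(3) = gcd((z - 8)*(z + 5)*(z + 6), (z - 8)*(z - 2)) = z - 8
(4) = gcd((g - 5)*(g + 5), (g + 5)*(g + 7)) = g + 5
(5) = m + 6*w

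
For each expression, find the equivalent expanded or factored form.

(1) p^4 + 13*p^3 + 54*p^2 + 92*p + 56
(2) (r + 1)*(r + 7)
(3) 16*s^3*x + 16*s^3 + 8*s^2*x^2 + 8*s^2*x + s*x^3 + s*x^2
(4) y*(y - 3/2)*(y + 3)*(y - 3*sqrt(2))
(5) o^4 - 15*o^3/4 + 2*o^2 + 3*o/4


(1) = (p + 2)^3*(p + 7)
(2) = r^2 + 8*r + 7
(3) = (4*s + x)^2*(s*x + s)
(4) = y^4 - 3*sqrt(2)*y^3 + 3*y^3/2 - 9*sqrt(2)*y^2/2 - 9*y^2/2 + 27*sqrt(2)*y/2
(5) = o*(o - 3)*(o - 1)*(o + 1/4)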